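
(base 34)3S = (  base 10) 130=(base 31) 46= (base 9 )154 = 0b10000010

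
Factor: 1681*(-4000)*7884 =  - 53012016000 = - 2^7 *3^3*5^3 *41^2*73^1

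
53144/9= 5904 + 8/9 = 5904.89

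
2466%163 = 21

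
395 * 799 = 315605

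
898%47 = 5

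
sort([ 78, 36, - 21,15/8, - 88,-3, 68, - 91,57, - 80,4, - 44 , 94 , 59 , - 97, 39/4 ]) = [ - 97,-91,- 88, - 80, - 44, - 21, - 3, 15/8, 4, 39/4,36,57,59 , 68 , 78, 94]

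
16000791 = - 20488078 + 36488869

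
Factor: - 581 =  - 7^1* 83^1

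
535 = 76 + 459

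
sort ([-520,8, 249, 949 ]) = [ - 520 , 8, 249,949]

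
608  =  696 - 88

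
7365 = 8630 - 1265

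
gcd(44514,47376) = 18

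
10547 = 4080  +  6467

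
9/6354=1/706 = 0.00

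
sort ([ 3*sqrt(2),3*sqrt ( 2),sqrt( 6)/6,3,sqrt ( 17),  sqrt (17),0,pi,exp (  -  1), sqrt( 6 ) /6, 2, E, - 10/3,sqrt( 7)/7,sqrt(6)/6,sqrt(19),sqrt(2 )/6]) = [ - 10/3, 0,sqrt (2 ) /6,exp( - 1) , sqrt ( 7 ) /7,sqrt( 6 )/6,sqrt (6) /6,sqrt ( 6)/6,  2,E,3,pi, sqrt( 17),sqrt( 17),3*sqrt ( 2 ),3*sqrt( 2),sqrt(19 )] 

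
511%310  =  201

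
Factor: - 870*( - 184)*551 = 2^4*3^1*5^1*19^1*23^1*29^2  =  88204080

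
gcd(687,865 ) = 1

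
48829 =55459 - 6630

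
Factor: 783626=2^1*467^1*839^1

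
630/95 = 126/19 = 6.63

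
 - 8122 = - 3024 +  - 5098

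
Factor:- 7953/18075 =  - 11/25 = -  5^( - 2) * 11^1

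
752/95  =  7+87/95 = 7.92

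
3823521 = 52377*73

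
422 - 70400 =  - 69978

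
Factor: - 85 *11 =-5^1*11^1*17^1 = - 935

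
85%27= 4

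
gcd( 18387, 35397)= 81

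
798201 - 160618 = 637583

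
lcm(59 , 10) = 590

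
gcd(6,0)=6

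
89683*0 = 0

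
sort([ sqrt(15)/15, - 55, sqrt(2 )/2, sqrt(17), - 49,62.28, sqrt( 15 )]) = [ - 55,  -  49 , sqrt( 15) /15,sqrt( 2)/2 , sqrt(  15 ), sqrt(17), 62.28]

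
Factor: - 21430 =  - 2^1*5^1*2143^1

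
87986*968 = 85170448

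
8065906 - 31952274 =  - 23886368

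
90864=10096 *9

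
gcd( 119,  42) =7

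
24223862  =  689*35158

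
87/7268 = 87/7268 = 0.01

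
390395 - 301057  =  89338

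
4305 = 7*615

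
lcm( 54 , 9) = 54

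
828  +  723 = 1551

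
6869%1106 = 233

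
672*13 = 8736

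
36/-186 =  - 6/31 = - 0.19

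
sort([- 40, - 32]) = [ - 40, - 32]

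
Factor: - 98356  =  -2^2*67^1 *367^1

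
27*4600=124200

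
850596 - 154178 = 696418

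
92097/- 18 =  - 5117 + 1/2 = - 5116.50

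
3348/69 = 48 + 12/23 = 48.52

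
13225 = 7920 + 5305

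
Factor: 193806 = 2^1*3^3*37^1*97^1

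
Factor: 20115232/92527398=10057616/46263699 = 2^4 * 3^( - 2) * 193^1*3257^1*5140411^( - 1)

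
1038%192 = 78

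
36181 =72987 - 36806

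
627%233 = 161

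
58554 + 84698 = 143252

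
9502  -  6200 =3302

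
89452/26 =3440+6/13= 3440.46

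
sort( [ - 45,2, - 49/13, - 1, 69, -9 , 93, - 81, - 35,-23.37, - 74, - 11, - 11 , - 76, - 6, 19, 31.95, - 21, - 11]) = [ - 81  , - 76, - 74, - 45, - 35 , - 23.37, -21 ,- 11, - 11, - 11,-9, - 6  , - 49/13, - 1,  2, 19,31.95 , 69,93 ] 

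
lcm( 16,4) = 16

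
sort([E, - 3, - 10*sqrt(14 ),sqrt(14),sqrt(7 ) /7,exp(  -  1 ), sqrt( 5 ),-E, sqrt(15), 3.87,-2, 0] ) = [-10 * sqrt( 14 ),-3, - E, - 2, 0, exp(-1), sqrt(7 )/7, sqrt( 5 ), E,sqrt(14 ), 3.87,sqrt(15)]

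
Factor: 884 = 2^2*13^1 * 17^1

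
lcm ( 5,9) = 45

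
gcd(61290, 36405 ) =45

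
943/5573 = 943/5573 = 0.17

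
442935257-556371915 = - 113436658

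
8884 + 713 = 9597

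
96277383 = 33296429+62980954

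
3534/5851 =3534/5851 = 0.60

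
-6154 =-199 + -5955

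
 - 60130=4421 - 64551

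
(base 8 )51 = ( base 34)17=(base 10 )41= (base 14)2D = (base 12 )35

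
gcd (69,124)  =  1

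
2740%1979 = 761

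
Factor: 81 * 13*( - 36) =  - 37908=-2^2*3^6*13^1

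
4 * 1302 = 5208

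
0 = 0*73559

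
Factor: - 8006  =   - 2^1*4003^1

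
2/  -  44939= -1 + 44937/44939 = - 0.00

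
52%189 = 52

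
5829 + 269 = 6098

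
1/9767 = 1/9767 = 0.00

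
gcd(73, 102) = 1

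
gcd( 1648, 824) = 824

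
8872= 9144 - 272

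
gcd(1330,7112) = 14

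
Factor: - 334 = -2^1*167^1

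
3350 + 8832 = 12182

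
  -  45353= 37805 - 83158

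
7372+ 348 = 7720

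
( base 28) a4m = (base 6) 100530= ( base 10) 7974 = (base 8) 17446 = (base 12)4746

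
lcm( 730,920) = 67160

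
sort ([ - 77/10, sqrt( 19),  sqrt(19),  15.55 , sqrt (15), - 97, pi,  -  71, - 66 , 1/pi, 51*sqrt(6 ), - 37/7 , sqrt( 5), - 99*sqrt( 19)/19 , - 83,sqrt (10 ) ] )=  [ - 97, - 83,-71, - 66, - 99*sqrt (19 )/19, - 77/10, - 37/7, 1/pi, sqrt( 5 ), pi , sqrt( 10),sqrt ( 15 ),sqrt( 19), sqrt(19), 15.55,51*sqrt( 6)] 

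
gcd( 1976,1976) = 1976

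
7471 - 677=6794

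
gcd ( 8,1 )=1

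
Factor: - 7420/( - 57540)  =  53/411 = 3^ ( - 1)*53^1*137^( - 1)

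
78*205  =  15990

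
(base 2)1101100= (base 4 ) 1230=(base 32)3C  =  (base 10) 108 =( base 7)213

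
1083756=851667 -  - 232089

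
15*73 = 1095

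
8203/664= 8203/664 = 12.35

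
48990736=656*74681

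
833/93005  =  833/93005 = 0.01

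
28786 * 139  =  4001254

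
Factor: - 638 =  - 2^1*11^1*29^1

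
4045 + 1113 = 5158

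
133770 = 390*343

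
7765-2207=5558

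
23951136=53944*444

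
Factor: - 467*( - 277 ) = 277^1*467^1 = 129359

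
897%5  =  2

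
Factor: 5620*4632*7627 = 2^5 * 3^1* 5^1*29^1*193^1*263^1*281^1  =  198544843680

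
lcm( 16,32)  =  32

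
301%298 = 3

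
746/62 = 373/31  =  12.03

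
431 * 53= 22843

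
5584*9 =50256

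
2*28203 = 56406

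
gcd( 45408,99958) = 2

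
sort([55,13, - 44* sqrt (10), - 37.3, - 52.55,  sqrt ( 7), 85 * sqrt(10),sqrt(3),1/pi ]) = [ - 44*sqrt( 10 ),-52.55, -37.3,  1/pi,sqrt ( 3),sqrt( 7),13,55,85*sqrt( 10) ]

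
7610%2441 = 287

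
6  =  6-0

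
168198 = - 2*( - 84099) 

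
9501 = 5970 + 3531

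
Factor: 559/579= 3^(-1 )*13^1*43^1 * 193^( - 1)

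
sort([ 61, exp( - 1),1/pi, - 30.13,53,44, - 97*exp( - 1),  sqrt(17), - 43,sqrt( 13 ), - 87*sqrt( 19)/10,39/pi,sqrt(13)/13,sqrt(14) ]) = [-43, - 87 * sqrt(19) /10 , - 97*exp(-1),-30.13,sqrt ( 13 ) /13, 1/pi,exp( - 1),sqrt (13), sqrt(14), sqrt(17),39/pi, 44,  53,61 ]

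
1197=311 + 886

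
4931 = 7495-2564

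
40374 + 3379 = 43753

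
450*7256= 3265200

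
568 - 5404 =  - 4836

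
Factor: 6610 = 2^1  *  5^1*661^1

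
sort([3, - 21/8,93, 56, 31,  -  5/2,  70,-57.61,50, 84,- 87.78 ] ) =[ - 87.78  ,-57.61, - 21/8, -5/2, 3,  31, 50,56,70, 84 , 93 ]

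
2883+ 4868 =7751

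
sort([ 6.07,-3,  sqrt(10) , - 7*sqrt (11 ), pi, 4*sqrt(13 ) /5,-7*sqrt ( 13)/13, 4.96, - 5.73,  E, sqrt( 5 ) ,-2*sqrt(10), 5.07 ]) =[ - 7*sqrt(11),-2*sqrt(10),-5.73, - 3, - 7*sqrt ( 13)/13, sqrt(5 ) , E,4 * sqrt(13 )/5, pi, sqrt(10), 4.96, 5.07, 6.07 ]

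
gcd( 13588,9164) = 316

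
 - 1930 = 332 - 2262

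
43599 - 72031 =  - 28432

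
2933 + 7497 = 10430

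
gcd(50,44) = 2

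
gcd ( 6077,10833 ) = 1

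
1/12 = 1/12= 0.08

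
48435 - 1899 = 46536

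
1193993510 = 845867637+348125873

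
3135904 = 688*4558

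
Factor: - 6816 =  - 2^5*3^1*71^1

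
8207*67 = 549869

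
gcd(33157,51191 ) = 71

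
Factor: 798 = 2^1 * 3^1*7^1*19^1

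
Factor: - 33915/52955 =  - 57/89 =- 3^1*19^1*89^( - 1 ) 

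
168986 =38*4447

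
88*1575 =138600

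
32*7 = 224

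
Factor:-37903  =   - 29^1 * 1307^1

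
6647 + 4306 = 10953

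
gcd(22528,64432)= 16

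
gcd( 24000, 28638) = 6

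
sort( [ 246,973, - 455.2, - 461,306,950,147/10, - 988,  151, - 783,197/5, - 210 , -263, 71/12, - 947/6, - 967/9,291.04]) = [  -  988,-783 , -461, - 455.2, - 263, -210 , - 947/6,  -  967/9, 71/12 , 147/10 , 197/5, 151,246, 291.04 , 306, 950, 973]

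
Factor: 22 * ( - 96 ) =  - 2^6  *3^1*11^1= - 2112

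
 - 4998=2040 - 7038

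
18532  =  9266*2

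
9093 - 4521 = 4572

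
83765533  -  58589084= 25176449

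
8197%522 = 367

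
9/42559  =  9/42559 = 0.00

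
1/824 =1/824 = 0.00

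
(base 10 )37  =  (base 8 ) 45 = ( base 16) 25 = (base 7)52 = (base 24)1D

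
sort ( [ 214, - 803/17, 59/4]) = [-803/17,59/4,214]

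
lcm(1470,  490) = 1470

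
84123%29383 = 25357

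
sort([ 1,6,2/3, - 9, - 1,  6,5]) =[ - 9, - 1 , 2/3, 1 , 5,  6,6]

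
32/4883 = 32/4883=0.01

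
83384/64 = 10423/8 = 1302.88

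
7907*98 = 774886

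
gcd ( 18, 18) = 18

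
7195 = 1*7195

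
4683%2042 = 599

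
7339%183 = 19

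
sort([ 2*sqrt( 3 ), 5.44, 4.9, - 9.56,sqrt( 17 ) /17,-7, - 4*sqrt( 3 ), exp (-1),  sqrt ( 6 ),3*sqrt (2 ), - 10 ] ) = [ - 10,-9.56, - 7, - 4*sqrt( 3),  sqrt(17)/17,exp( - 1 ),sqrt(6), 2*sqrt(3),3*sqrt( 2), 4.9,5.44 ] 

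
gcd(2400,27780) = 60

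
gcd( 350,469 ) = 7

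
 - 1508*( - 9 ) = 13572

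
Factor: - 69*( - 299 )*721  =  14874951=3^1*7^1*13^1*23^2*103^1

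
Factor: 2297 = 2297^1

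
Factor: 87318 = 2^1* 3^4*7^2*11^1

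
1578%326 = 274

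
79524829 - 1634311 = 77890518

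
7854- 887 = 6967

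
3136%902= 430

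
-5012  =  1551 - 6563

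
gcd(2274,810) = 6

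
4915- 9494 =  - 4579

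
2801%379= 148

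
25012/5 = 25012/5 = 5002.40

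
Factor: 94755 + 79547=2^1*87151^1 = 174302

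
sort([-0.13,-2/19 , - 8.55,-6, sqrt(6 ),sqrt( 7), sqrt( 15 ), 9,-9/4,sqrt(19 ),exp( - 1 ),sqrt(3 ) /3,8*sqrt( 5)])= [-8.55, - 6,-9/4 , - 0.13,-2/19, exp( - 1),sqrt(3)/3, sqrt(6),  sqrt(7),sqrt (15) , sqrt(19),  9,8*sqrt(5 )] 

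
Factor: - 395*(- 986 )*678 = 2^2*3^1*5^1*17^1*29^1*79^1*113^1 = 264060660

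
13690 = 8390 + 5300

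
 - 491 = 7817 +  - 8308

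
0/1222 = 0 =0.00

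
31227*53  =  1655031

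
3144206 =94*33449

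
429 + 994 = 1423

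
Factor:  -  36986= -2^1* 18493^1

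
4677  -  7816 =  - 3139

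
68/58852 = 17/14713=0.00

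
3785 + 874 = 4659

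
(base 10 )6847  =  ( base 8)15277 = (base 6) 51411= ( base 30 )7I7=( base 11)5165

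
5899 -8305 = - 2406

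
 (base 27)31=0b1010010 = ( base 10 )82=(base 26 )34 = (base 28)2Q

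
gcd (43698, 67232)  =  2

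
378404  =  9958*38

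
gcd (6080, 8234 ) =2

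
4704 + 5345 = 10049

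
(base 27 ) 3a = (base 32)2R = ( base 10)91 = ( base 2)1011011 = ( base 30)31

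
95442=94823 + 619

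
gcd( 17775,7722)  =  9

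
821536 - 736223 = 85313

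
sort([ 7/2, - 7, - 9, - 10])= [ - 10,-9, - 7,7/2]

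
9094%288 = 166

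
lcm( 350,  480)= 16800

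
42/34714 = 21/17357=0.00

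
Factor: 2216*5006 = 2^4*  277^1 * 2503^1 = 11093296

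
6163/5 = 6163/5 = 1232.60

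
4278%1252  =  522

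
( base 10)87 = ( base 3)10020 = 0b1010111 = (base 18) 4f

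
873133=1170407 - 297274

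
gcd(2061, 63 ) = 9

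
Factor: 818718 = 2^1* 3^1*136453^1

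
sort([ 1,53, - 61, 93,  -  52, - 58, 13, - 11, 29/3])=[ - 61,- 58, - 52 , - 11,1,29/3,13,53,93]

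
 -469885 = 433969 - 903854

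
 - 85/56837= - 1 + 56752/56837 = -0.00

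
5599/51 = 5599/51 = 109.78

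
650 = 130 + 520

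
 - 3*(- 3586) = 10758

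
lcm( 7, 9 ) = 63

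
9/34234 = 9/34234 = 0.00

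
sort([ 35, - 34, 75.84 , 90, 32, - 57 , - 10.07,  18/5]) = [ - 57, - 34, - 10.07, 18/5, 32, 35,75.84,  90]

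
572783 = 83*6901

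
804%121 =78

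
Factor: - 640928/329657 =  - 2^5*20029^1*329657^( - 1 ) 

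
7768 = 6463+1305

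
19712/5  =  3942+2/5 = 3942.40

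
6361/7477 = 6361/7477 = 0.85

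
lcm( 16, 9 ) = 144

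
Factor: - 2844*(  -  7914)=2^3*3^3 *79^1 * 1319^1 = 22507416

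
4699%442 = 279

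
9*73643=662787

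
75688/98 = 37844/49 = 772.33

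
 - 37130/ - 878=18565/439=42.29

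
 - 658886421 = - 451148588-207737833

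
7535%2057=1364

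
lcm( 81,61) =4941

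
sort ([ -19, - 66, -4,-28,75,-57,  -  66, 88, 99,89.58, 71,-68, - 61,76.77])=[ - 68, - 66, - 66,- 61,  -  57, - 28, - 19, - 4,71, 75,  76.77, 88 , 89.58, 99 ] 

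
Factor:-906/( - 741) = 302/247 = 2^1*13^( - 1 )*19^(-1 )*151^1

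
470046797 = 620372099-150325302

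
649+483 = 1132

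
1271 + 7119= 8390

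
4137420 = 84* 49255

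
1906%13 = 8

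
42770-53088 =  - 10318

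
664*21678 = 14394192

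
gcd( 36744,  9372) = 12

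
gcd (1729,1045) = 19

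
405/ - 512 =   -  405/512= - 0.79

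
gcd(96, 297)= 3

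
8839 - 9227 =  - 388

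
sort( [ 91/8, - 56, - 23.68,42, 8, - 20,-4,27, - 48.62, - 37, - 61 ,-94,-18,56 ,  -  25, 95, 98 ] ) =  [ - 94,  -  61, - 56, - 48.62, - 37,-25 , - 23.68,-20,  -  18, - 4 , 8 , 91/8 , 27, 42,56, 95,98]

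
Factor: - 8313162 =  - 2^1*3^1*11^1 * 13^1*9689^1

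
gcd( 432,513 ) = 27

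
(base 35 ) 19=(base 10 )44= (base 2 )101100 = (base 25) 1J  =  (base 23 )1L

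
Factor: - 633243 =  - 3^1*13^2*1249^1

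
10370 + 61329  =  71699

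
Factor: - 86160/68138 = -43080/34069 = - 2^3*3^1 * 5^1*7^( - 1)*31^( - 1 )*157^( - 1)  *  359^1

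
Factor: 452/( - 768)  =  - 113/192=-2^( - 6)*3^( - 1 )*113^1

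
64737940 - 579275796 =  - 514537856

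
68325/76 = 899 + 1/76 = 899.01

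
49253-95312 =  - 46059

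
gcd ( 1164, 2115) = 3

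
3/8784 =1/2928 =0.00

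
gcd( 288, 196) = 4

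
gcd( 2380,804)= 4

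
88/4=22  =  22.00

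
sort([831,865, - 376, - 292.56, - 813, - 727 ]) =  [ - 813,-727, - 376, - 292.56, 831,865 ]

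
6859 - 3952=2907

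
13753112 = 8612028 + 5141084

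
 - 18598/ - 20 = 929 + 9/10 = 929.90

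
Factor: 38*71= 2^1*19^1*71^1 = 2698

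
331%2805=331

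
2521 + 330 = 2851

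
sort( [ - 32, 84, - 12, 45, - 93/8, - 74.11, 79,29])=[  -  74.11, - 32, - 12, - 93/8,29 , 45,79 , 84 ]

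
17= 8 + 9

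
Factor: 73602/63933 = 2^1*3^2*29^1* 47^1*101^ (  -  1)*211^( - 1)  =  24534/21311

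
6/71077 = 6/71077 = 0.00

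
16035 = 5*3207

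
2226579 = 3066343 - 839764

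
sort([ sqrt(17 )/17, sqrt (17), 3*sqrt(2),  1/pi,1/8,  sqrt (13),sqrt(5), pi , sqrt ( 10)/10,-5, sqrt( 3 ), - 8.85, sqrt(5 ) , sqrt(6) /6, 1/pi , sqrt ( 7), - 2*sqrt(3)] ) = [  -  8.85,  -  5,-2 *sqrt(3 ), 1/8,sqrt(17)/17,  sqrt(10)/10,1/pi,1/pi, sqrt( 6 )/6, sqrt(3), sqrt( 5), sqrt(5 ), sqrt( 7),  pi,sqrt(13), sqrt( 17 ), 3 *sqrt(2 )]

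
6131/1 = 6131 =6131.00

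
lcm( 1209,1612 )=4836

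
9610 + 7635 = 17245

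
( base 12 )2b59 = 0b1001111110101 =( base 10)5109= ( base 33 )4mr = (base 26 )7ed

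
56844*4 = 227376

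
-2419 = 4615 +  - 7034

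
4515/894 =1505/298 = 5.05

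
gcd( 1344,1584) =48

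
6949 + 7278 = 14227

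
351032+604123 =955155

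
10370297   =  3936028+6434269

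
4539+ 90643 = 95182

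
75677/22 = 75677/22 = 3439.86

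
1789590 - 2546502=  - 756912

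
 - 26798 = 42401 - 69199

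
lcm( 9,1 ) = 9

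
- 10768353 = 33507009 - 44275362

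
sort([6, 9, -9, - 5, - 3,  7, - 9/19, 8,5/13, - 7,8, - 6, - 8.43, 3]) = [- 9, - 8.43, - 7, -6,-5, - 3,-9/19,5/13,3,6, 7,8 , 8,9]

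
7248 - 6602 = 646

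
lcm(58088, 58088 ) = 58088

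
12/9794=6/4897 = 0.00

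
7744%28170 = 7744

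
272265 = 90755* 3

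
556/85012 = 139/21253 =0.01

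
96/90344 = 12/11293 = 0.00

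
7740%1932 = 12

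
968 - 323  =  645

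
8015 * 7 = 56105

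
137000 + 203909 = 340909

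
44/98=22/49 = 0.45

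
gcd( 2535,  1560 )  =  195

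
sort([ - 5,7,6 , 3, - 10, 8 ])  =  [ - 10, - 5,3, 6, 7, 8]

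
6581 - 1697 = 4884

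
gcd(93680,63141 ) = 1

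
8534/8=4267/4=1066.75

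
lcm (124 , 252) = 7812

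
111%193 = 111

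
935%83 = 22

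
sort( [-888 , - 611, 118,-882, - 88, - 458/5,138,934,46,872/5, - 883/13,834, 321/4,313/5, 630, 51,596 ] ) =[ - 888 , - 882, - 611, - 458/5,-88, - 883/13,46,51, 313/5,321/4, 118,138,872/5, 596,630 , 834,  934 ]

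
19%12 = 7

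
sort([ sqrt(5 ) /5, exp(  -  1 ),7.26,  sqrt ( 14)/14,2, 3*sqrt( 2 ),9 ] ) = [ sqrt (14) /14,  exp(-1 ), sqrt (5)/5,2,3*sqrt ( 2),7.26,9]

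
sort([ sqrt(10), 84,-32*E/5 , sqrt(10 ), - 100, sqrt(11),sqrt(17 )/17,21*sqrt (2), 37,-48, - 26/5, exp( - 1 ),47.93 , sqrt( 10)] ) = [-100,-48, - 32*E/5, - 26/5, sqrt( 17 ) /17,exp( - 1 ), sqrt( 10 ), sqrt(10), sqrt(10), sqrt( 11), 21 *sqrt ( 2),37,47.93, 84] 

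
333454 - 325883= 7571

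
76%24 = 4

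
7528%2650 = 2228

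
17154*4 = 68616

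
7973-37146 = -29173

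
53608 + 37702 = 91310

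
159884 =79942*2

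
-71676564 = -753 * 95188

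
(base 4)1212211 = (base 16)19a5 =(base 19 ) I3A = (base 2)1100110100101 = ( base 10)6565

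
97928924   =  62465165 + 35463759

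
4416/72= 61 + 1/3 = 61.33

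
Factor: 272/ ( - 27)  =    -  2^4*3^( - 3)*17^1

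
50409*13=655317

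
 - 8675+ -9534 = - 18209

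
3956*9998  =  39552088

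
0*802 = 0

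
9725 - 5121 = 4604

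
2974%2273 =701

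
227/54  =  227/54 = 4.20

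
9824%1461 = 1058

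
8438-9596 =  - 1158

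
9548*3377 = 32243596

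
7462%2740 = 1982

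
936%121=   89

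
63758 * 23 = 1466434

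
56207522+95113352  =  151320874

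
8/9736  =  1/1217  =  0.00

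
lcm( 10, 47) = 470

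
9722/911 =9722/911 = 10.67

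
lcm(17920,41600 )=1164800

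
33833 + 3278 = 37111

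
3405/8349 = 1135/2783= 0.41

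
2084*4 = 8336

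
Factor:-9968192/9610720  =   - 2^1*5^ ( -1)* 7^(-1) *13^1*  8581^ ( - 1 )*11981^1 = - 311506/300335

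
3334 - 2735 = 599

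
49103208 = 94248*521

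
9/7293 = 3/2431 = 0.00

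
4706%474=440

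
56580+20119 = 76699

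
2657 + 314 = 2971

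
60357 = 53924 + 6433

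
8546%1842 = 1178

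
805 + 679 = 1484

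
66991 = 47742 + 19249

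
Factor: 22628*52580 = 2^4*5^1*11^1*239^1*5657^1 = 1189780240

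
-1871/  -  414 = 4 + 215/414 = 4.52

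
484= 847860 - 847376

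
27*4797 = 129519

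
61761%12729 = 10845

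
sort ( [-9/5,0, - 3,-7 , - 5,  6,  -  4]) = [-7,  -  5, - 4, -3,-9/5 , 0, 6] 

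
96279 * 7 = 673953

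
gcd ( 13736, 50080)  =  8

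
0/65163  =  0  =  0.00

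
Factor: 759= 3^1*11^1*23^1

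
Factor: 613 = 613^1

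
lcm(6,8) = 24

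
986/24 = 41 + 1/12 = 41.08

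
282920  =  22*12860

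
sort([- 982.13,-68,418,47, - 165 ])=[ - 982.13, - 165, - 68, 47,418]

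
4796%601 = 589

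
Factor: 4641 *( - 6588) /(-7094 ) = 2^1*3^4 *7^1*13^1 * 17^1*61^1*3547^( - 1) = 15287454/3547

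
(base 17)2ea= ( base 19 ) 259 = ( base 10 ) 826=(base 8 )1472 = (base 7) 2260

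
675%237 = 201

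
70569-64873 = 5696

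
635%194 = 53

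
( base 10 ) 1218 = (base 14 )630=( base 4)103002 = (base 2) 10011000010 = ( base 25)1ni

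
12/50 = 6/25=0.24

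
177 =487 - 310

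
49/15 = 49/15=3.27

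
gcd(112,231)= 7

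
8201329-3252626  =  4948703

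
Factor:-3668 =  - 2^2*7^1*131^1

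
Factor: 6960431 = 103^1*  67577^1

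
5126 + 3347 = 8473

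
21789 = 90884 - 69095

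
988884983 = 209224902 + 779660081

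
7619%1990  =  1649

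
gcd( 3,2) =1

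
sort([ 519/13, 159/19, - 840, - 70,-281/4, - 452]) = [ - 840, - 452, - 281/4,  -  70, 159/19 , 519/13]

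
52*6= 312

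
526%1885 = 526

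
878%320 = 238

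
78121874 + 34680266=112802140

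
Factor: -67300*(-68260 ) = 4593898000=2^4*5^3*673^1*3413^1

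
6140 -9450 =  - 3310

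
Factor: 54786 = 2^1* 3^1*23^1*397^1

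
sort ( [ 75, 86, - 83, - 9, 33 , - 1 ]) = [  -  83, - 9, - 1,33,  75,86 ]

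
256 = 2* 128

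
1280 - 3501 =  - 2221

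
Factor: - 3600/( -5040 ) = 5^1*7^ ( - 1) = 5/7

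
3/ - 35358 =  - 1/11786  =  -0.00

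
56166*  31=1741146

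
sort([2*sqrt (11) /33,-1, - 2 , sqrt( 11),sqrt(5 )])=[  -  2 ,  -  1, 2 *sqrt( 11) /33, sqrt(5), sqrt(11 )] 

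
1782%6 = 0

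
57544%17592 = 4768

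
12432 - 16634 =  - 4202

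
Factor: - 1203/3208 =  - 3/8 = - 2^(  -  3) *3^1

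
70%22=4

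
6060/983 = 6 + 162/983 = 6.16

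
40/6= 20/3=6.67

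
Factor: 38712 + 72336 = 2^3*3^1*7^1 * 661^1 = 111048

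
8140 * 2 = 16280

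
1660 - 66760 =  - 65100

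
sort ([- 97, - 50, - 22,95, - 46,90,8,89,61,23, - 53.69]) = [ - 97, - 53.69 ,  -  50, - 46 , - 22,8, 23,61,  89, 90, 95]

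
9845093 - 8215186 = 1629907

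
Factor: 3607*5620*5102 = 103424376680  =  2^3*5^1*281^1*2551^1*3607^1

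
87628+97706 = 185334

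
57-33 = 24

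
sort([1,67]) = [1,67]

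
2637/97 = 2637/97 = 27.19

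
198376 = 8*24797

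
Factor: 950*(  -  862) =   -  2^2*5^2 * 19^1*431^1 = -  818900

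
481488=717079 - 235591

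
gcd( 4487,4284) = 7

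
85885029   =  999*85971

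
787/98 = 8 + 3/98 = 8.03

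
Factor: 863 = 863^1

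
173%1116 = 173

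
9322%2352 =2266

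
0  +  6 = 6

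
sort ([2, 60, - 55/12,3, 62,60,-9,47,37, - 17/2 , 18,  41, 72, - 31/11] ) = [ - 9,  -  17/2, - 55/12, - 31/11, 2,3,18 , 37,41,  47, 60 , 60, 62,72] 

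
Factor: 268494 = 2^1 * 3^1*73^1*613^1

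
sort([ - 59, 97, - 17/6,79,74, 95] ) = [ - 59, - 17/6,  74, 79, 95,97] 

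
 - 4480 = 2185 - 6665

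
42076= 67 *628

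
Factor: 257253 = 3^1*85751^1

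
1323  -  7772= - 6449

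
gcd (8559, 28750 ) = 1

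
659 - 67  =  592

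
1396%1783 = 1396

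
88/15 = 88/15 = 5.87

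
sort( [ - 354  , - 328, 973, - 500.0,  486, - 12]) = [- 500.0, - 354, - 328 , - 12, 486,973] 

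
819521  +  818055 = 1637576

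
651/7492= 651/7492=0.09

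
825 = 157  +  668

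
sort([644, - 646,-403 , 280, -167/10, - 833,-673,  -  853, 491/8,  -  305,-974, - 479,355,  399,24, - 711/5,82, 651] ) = [-974,-853,-833,  -  673, - 646 ,-479, - 403,-305,-711/5 ,-167/10,24, 491/8,82, 280,355, 399,644,651]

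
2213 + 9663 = 11876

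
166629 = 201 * 829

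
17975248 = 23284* 772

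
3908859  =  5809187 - 1900328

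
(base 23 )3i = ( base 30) 2r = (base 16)57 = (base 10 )87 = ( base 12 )73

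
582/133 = 582/133 = 4.38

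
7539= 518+7021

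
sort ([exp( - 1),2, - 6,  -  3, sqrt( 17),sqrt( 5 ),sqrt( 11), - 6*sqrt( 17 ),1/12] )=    [ - 6*sqrt( 17 ), - 6, - 3, 1/12,exp(-1), 2,sqrt (5),sqrt( 11),sqrt( 17 )]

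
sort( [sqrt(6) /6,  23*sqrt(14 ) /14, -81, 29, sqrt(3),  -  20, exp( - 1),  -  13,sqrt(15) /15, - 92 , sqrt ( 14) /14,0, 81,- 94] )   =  [ - 94 ,-92 , - 81, - 20,  -  13, 0,sqrt( 15 )/15,  sqrt(14)/14,exp( - 1),sqrt(6) /6,sqrt(3),23*sqrt(14) /14,  29  ,  81]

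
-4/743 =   -  1 + 739/743 = -0.01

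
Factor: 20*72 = 2^5*3^2*5^1=1440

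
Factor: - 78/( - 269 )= 2^1*3^1*13^1 * 269^ ( - 1)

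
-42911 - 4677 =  - 47588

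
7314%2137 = 903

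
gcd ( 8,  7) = 1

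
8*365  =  2920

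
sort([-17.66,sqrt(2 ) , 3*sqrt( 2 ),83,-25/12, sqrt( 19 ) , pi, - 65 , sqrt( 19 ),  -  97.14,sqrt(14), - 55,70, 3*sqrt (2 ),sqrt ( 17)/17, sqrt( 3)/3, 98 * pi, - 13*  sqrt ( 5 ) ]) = [ - 97.14,-65, - 55, - 13*sqrt(5 ),  -  17.66,- 25/12, sqrt ( 17)/17, sqrt(3)/3,sqrt( 2 ),pi , sqrt (14 ), 3*sqrt(2), 3*sqrt( 2), sqrt ( 19 ),sqrt ( 19),70,83,98*pi ]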